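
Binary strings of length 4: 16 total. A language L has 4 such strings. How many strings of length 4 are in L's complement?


Alphabet: {0,1}
String length: 4
Total strings of length 4 = 2^4 = 16
Strings in L = 4
Complement = total - |L|
= 16 - 4
= 12

12


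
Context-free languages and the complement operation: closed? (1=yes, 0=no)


CFL closure properties:
  Closed under: union, concatenation, Kleene star
  NOT closed under: intersection, complement
Operation 'complement' is in not-closed list -> No (not closed)

0


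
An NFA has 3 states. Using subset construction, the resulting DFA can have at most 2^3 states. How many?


NFA has 3 states
Subset construction: each DFA state = subset of NFA states
Maximum subsets = 2^3
2^3 = 8

8


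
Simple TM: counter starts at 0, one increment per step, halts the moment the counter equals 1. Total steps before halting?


Counter starts at 0. Counting sequence:
  Step 1: counter = 1
Counter reached 1 -> halt
Total steps = 1

1


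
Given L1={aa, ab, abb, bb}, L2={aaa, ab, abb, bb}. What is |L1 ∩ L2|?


L1 = {aa, ab, abb, bb}
L2 = {aaa, ab, abb, bb}
Checking each string in L1 against L2:
  'aa': in L2? No
  'ab': in L2? Yes
  'abb': in L2? Yes
  'bb': in L2? Yes
Intersection = {ab, abb, bb}
|L1 ∩ L2| = 3

3


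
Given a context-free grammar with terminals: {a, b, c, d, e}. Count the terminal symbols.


Terminal symbols: a, b, c, d, e
Counting each: a (#1), b (#2), c (#3), d (#4), e (#5)
Total = 5

5


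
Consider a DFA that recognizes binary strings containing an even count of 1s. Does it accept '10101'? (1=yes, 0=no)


DFA has 2 states: q_even (start, accept=yes) and q_odd
Processing string '10101' character by character:
  Position 0: read '1', 1-count=1 -> q_odd
  Position 1: read '0', 1-count=1 -> q_odd (no change)
  Position 2: read '1', 1-count=2 -> q_even
  Position 3: read '0', 1-count=2 -> q_even (no change)
  Position 4: read '1', 1-count=3 -> q_odd
Final state: q_odd, total 1s = 3 (odd); the DFA requires an even count -> reject

0


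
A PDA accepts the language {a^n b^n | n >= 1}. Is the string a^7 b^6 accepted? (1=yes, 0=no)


Language requires equal numbers of a's and b's
PDA pushes for each 'a', pops for each 'b'
Number of a's = 7
Number of b's = 6
7 != 6 -> Reject

0


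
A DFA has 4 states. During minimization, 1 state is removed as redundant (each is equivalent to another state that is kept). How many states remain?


Original DFA: 4 states
Redundant states removed: 1
Minimized states = original - removed
= 4 - 1
= 3

3


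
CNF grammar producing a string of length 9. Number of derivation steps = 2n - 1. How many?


Chomsky Normal Form derivation:
String length n = 9
Each step either:
  - Splits a nonterminal into two (n-1 such steps)
  - Converts a nonterminal to terminal (n such steps)
Total = (n-1) + n = 2n - 1
= 2(9) - 1
= 18 - 1
= 17

17


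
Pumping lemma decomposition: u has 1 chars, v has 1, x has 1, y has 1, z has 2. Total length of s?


|s| = |u| + |v| + |x| + |y| + |z|
= 1 + 1 + 1 + 1 + 2
= 2 + 1 + 3
= 3 + 3
= 6

6


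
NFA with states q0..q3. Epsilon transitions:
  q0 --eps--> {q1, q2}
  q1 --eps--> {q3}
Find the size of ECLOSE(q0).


Starting from q0
Initialize closure = {q0}
Follow epsilon from q0 -> add q1
Follow epsilon from q0 -> add q2
Follow epsilon from q1 -> add q3
Final closure: {q0, q1, q2, q3}
Size = 4

4


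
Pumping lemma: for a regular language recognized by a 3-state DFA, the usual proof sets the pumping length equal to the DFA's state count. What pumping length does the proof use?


Pumping lemma for regular languages (standard proof):
Take p = |Q|, the number of DFA states.
Any string of length >= |Q| passes through |Q|+1 states while reading its first |Q| symbols,
so by pigeonhole some state repeats, giving the loop that can be pumped.
Here |Q| = 3
Therefore the proof uses p = 3

3


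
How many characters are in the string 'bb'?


String: 'bb'
Counting characters:
  'b' appears 2 time(s)
Total length = 0 + 2 = 2

2


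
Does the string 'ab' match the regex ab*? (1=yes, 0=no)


Pattern: ab*
String: 'ab'
Pattern requires: exactly one 'a' followed by zero or more 'b's
First char is 'a' -> OK
Rest 'b': all b's? Yes
Result: 1

1


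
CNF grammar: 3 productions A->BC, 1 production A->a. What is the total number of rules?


CNF allows two rule forms:
  A -> BC (binary): 3 rules
  A -> a (terminal): 1 rule
Total = 3 + 1 = 4

4


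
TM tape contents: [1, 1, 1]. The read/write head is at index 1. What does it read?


Tape: [1, 1, 1]
Positions: 0 1 2
Values:    1 1 1
Head at position 1
tape[1] = 1

1


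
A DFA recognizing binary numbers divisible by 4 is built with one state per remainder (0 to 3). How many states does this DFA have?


Divisibility by 4 is tracked via the remainder mod 4: 0, 1, ..., 3
The construction assigns one state to each remainder
Number of remainders = 4

4


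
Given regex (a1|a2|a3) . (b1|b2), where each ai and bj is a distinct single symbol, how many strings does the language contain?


First group: 3 alternatives
Second group: 2 alternatives
Concatenation: each choice from group 1 pairs with each from group 2
Total = 3 x 2 = 6

6


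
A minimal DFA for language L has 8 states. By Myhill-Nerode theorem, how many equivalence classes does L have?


Myhill-Nerode theorem:
Number of equivalence classes = number of states in minimal DFA
Minimal DFA states = 8
Therefore equivalence classes = 8

8


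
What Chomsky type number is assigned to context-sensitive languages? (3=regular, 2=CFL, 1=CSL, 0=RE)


Chomsky hierarchy levels:
  Type 3: Regular (DFA/NFA/regex)
  Type 2: Context-free (PDA)
  Type 1: Context-sensitive
  Type 0: Recursively enumerable (TM)
'context-sensitive' corresponds to Type 1

1


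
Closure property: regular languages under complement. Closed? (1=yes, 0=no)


Regular languages are closed under:
- Union (DFA product construction)
- Intersection (DFA product construction)
- Complement (swap accept/reject states)
- Concatenation (NFA construction)
- Kleene star (NFA construction)
complement is in this list
Therefore: closed

1


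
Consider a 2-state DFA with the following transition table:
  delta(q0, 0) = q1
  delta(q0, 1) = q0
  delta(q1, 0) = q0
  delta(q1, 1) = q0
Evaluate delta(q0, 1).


Looking up transition function:
delta(q0, 1) in the table
Row: q0, Column: 1
Result: q0

q0


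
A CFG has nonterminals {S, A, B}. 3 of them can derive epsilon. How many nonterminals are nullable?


Nonterminals: {S, A, B}
A nonterminal is nullable if it can derive epsilon
Counting nullable nonterminals: 3
Total nullable = 3

3


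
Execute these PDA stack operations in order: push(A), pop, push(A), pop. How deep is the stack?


Tracing stack operations:
  push(A) -> stack = [A], depth=1
  pop -> removed A, stack = [], depth=0
  push(A) -> stack = [A], depth=1
  pop -> removed A, stack = [], depth=0
Final depth = 0

0


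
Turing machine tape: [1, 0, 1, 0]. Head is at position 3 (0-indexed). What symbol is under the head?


Tape: [1, 0, 1, 0]
Positions: 0 1 2 3
Values:    1 0 1 0
Head at position 3
tape[3] = 0

0


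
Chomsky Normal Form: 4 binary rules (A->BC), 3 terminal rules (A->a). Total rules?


CNF allows two rule forms:
  A -> BC (binary): 4 rules
  A -> a (terminal): 3 rules
Total = 4 + 3 = 7

7


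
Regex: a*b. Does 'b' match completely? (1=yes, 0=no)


Pattern: a*b
String: 'b'
Pattern requires: zero or more 'a's followed by exactly one 'b'
Found 0 leading 'a's
Remaining: 'b'
Remaining is exactly 'b' -> match
Result: 1

1


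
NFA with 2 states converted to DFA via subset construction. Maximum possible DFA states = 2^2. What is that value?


NFA has 2 states
Subset construction: each DFA state = subset of NFA states
Maximum subsets = 2^2
2^2 = 4

4


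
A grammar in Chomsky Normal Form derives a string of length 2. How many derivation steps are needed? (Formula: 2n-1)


Chomsky Normal Form derivation:
String length n = 2
Each step either:
  - Splits a nonterminal into two (n-1 such steps)
  - Converts a nonterminal to terminal (n such steps)
Total = (n-1) + n = 2n - 1
= 2(2) - 1
= 4 - 1
= 3

3


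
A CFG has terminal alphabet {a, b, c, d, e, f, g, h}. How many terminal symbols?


Terminal symbols: a, b, c, d, e, f, g, h
Counting each: a (#1), b (#2), c (#3), d (#4), e (#5), f (#6), g (#7), h (#8)
Total = 8

8


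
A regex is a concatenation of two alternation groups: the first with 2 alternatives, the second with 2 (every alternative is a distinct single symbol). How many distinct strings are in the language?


First group: 2 alternatives
Second group: 2 alternatives
Concatenation: each choice from group 1 pairs with each from group 2
Total = 2 x 2 = 4

4


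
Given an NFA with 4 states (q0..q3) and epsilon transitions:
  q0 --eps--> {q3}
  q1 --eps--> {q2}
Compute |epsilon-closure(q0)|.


Starting from q0
Initialize closure = {q0}
Follow epsilon from q0 -> add q3
Final closure: {q0, q3}
Size = 2

2


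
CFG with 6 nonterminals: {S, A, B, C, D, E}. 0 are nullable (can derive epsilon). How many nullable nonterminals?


Nonterminals: {S, A, B, C, D, E}
A nonterminal is nullable if it can derive epsilon
Counting nullable nonterminals: 0
Total nullable = 0

0


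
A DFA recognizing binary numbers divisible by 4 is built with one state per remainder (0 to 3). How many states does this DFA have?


Divisibility by 4 is tracked via the remainder mod 4: 0, 1, ..., 3
The construction assigns one state to each remainder
Number of remainders = 4

4


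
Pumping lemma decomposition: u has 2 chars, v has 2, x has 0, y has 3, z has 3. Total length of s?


|s| = |u| + |v| + |x| + |y| + |z|
= 2 + 2 + 0 + 3 + 3
= 4 + 0 + 6
= 4 + 6
= 10

10


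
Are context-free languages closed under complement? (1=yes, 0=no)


CFL closure properties:
  Closed under: union, concatenation, Kleene star
  NOT closed under: intersection, complement
Operation 'complement' is in not-closed list -> No (not closed)

0


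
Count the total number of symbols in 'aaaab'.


String: 'aaaab'
Counting characters:
  'a' appears 4 time(s)
  'b' appears 1 time(s)
Total length = 4 + 1 = 5

5


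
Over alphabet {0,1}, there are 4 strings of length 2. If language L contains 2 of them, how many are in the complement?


Alphabet: {0,1}
String length: 2
Total strings of length 2 = 2^2 = 4
Strings in L = 2
Complement = total - |L|
= 4 - 2
= 2

2


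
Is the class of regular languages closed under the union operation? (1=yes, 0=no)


Regular languages are closed under:
- Union (DFA product construction)
- Intersection (DFA product construction)
- Complement (swap accept/reject states)
- Concatenation (NFA construction)
- Kleene star (NFA construction)
union is in this list
Therefore: closed

1


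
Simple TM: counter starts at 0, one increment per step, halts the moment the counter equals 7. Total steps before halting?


Counter starts at 0. Counting sequence:
  Step 1: counter = 1
  Step 2: counter = 2
  Step 3: counter = 3
  Step 4: counter = 4
  Step 5: counter = 5
  Step 6: counter = 6
  Step 7: counter = 7
Counter reached 7 -> halt
Total steps = 7

7


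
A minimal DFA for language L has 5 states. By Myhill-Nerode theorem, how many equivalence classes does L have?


Myhill-Nerode theorem:
Number of equivalence classes = number of states in minimal DFA
Minimal DFA states = 5
Therefore equivalence classes = 5

5


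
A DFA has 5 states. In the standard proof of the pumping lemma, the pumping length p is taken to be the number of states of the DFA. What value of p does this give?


Pumping lemma for regular languages (standard proof):
Take p = |Q|, the number of DFA states.
Any string of length >= |Q| passes through |Q|+1 states while reading its first |Q| symbols,
so by pigeonhole some state repeats, giving the loop that can be pumped.
Here |Q| = 5
Therefore the proof uses p = 5

5


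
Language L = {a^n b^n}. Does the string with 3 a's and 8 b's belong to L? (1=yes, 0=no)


Language requires equal numbers of a's and b's
PDA pushes for each 'a', pops for each 'b'
Number of a's = 3
Number of b's = 8
3 != 8 -> Reject

0


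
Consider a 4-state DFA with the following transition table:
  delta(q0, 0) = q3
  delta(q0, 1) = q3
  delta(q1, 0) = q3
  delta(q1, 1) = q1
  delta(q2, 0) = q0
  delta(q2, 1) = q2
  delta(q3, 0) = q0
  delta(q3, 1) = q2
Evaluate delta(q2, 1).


Looking up transition function:
delta(q2, 1) in the table
Row: q2, Column: 1
Result: q2

q2


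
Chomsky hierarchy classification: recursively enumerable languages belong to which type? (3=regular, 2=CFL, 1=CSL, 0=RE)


Chomsky hierarchy levels:
  Type 3: Regular (DFA/NFA/regex)
  Type 2: Context-free (PDA)
  Type 1: Context-sensitive
  Type 0: Recursively enumerable (TM)
'recursively enumerable' corresponds to Type 0

0


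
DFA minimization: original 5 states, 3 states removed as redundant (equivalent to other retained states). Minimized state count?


Original DFA: 5 states
Redundant states removed: 3
Minimized states = original - removed
= 5 - 3
= 2

2


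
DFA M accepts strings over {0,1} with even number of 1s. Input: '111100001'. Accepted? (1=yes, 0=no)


DFA has 2 states: q_even (start, accept=yes) and q_odd
Processing string '111100001' character by character:
  Position 0: read '1', 1-count=1 -> q_odd
  Position 1: read '1', 1-count=2 -> q_even
  Position 2: read '1', 1-count=3 -> q_odd
  Position 3: read '1', 1-count=4 -> q_even
  Position 4: read '0', 1-count=4 -> q_even (no change)
  Position 5: read '0', 1-count=4 -> q_even (no change)
  Position 6: read '0', 1-count=4 -> q_even (no change)
  Position 7: read '0', 1-count=4 -> q_even (no change)
  Position 8: read '1', 1-count=5 -> q_odd
Final state: q_odd, total 1s = 5 (odd); the DFA requires an even count -> reject

0


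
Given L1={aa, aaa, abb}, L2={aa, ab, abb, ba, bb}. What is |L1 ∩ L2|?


L1 = {aa, aaa, abb}
L2 = {aa, ab, abb, ba, bb}
Checking each string in L1 against L2:
  'aa': in L2? Yes
  'aaa': in L2? No
  'abb': in L2? Yes
Intersection = {aa, abb}
|L1 ∩ L2| = 2

2


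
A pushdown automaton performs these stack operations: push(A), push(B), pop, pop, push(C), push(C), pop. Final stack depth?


Tracing stack operations:
  push(A) -> stack = [A], depth=1
  push(B) -> stack = [A,B], depth=2
  pop -> removed B, stack = [A], depth=1
  pop -> removed A, stack = [], depth=0
  push(C) -> stack = [C], depth=1
  push(C) -> stack = [C,C], depth=2
  pop -> removed C, stack = [C], depth=1
Final depth = 1

1


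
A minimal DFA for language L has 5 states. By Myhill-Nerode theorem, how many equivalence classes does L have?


Myhill-Nerode theorem:
Number of equivalence classes = number of states in minimal DFA
Minimal DFA states = 5
Therefore equivalence classes = 5

5


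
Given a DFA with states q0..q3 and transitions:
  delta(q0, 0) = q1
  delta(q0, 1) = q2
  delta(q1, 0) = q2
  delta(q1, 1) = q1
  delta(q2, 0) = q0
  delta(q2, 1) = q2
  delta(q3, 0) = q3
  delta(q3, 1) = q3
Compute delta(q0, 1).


Looking up transition function:
delta(q0, 1) in the table
Row: q0, Column: 1
Result: q2

q2


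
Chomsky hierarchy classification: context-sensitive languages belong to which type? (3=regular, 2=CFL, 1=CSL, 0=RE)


Chomsky hierarchy levels:
  Type 3: Regular (DFA/NFA/regex)
  Type 2: Context-free (PDA)
  Type 1: Context-sensitive
  Type 0: Recursively enumerable (TM)
'context-sensitive' corresponds to Type 1

1


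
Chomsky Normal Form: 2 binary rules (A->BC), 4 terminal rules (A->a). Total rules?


CNF allows two rule forms:
  A -> BC (binary): 2 rules
  A -> a (terminal): 4 rules
Total = 2 + 4 = 6

6


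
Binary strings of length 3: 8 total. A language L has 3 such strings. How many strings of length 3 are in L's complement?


Alphabet: {0,1}
String length: 3
Total strings of length 3 = 2^3 = 8
Strings in L = 3
Complement = total - |L|
= 8 - 3
= 5

5


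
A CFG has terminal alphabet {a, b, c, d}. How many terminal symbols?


Terminal symbols: a, b, c, d
Counting each: a (#1), b (#2), c (#3), d (#4)
Total = 4

4


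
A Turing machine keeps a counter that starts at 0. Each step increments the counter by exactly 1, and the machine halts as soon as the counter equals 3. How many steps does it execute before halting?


Counter starts at 0. Counting sequence:
  Step 1: counter = 1
  Step 2: counter = 2
  Step 3: counter = 3
Counter reached 3 -> halt
Total steps = 3

3


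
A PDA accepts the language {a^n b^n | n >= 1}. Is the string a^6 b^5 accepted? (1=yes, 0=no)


Language requires equal numbers of a's and b's
PDA pushes for each 'a', pops for each 'b'
Number of a's = 6
Number of b's = 5
6 != 5 -> Reject

0


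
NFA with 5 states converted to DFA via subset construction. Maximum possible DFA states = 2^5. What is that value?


NFA has 5 states
Subset construction: each DFA state = subset of NFA states
Maximum subsets = 2^5
2^5 = 32

32


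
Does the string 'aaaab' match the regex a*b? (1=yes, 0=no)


Pattern: a*b
String: 'aaaab'
Pattern requires: zero or more 'a's followed by exactly one 'b'
Found 4 leading 'a's
Remaining: 'b'
Remaining is exactly 'b' -> match
Result: 1

1


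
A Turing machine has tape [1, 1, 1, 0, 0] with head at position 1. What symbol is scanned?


Tape: [1, 1, 1, 0, 0]
Positions: 0 1 2 3 4
Values:    1 1 1 0 0
Head at position 1
tape[1] = 1

1


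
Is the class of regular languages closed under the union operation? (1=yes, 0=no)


Regular languages are closed under:
- Union (DFA product construction)
- Intersection (DFA product construction)
- Complement (swap accept/reject states)
- Concatenation (NFA construction)
- Kleene star (NFA construction)
union is in this list
Therefore: closed

1


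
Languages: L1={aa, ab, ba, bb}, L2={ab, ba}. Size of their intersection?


L1 = {aa, ab, ba, bb}
L2 = {ab, ba}
Checking each string in L1 against L2:
  'aa': in L2? No
  'ab': in L2? Yes
  'ba': in L2? Yes
  'bb': in L2? No
Intersection = {ab, ba}
|L1 ∩ L2| = 2

2


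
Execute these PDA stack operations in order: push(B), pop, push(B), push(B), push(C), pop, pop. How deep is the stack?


Tracing stack operations:
  push(B) -> stack = [B], depth=1
  pop -> removed B, stack = [], depth=0
  push(B) -> stack = [B], depth=1
  push(B) -> stack = [B,B], depth=2
  push(C) -> stack = [B,B,C], depth=3
  pop -> removed C, stack = [B,B], depth=2
  pop -> removed B, stack = [B], depth=1
Final depth = 1

1


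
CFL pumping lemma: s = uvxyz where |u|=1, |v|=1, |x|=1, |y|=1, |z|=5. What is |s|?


|s| = |u| + |v| + |x| + |y| + |z|
= 1 + 1 + 1 + 1 + 5
= 2 + 1 + 6
= 3 + 6
= 9

9


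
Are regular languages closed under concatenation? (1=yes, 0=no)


Regular languages are closed under all standard operations:
- Union: Yes (product construction)
- Intersection: Yes (product construction)
- Complement: Yes (swap accept/reject)
- Concatenation: Yes (NFA construction)
Operation: concatenation -> Closed

1


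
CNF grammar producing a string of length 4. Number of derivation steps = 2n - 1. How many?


Chomsky Normal Form derivation:
String length n = 4
Each step either:
  - Splits a nonterminal into two (n-1 such steps)
  - Converts a nonterminal to terminal (n such steps)
Total = (n-1) + n = 2n - 1
= 2(4) - 1
= 8 - 1
= 7

7


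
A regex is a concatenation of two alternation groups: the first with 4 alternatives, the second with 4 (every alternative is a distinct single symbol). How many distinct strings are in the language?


First group: 4 alternatives
Second group: 4 alternatives
Concatenation: each choice from group 1 pairs with each from group 2
Total = 4 x 4 = 16

16


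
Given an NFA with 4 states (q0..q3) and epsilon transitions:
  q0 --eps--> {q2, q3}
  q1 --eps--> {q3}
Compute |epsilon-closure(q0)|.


Starting from q0
Initialize closure = {q0}
Follow epsilon from q0 -> add q2
Follow epsilon from q0 -> add q3
Final closure: {q0, q2, q3}
Size = 3

3


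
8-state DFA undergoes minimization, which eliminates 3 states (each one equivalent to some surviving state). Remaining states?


Original DFA: 8 states
Redundant states removed: 3
Minimized states = original - removed
= 8 - 3
= 5

5


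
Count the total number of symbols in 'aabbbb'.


String: 'aabbbb'
Counting characters:
  'a' appears 2 time(s)
  'b' appears 4 time(s)
Total length = 2 + 4 = 6

6


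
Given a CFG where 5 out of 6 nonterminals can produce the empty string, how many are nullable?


Nonterminals: {S, A, B, C, D, E}
A nonterminal is nullable if it can derive epsilon
Counting nullable nonterminals: 5
Total nullable = 5

5


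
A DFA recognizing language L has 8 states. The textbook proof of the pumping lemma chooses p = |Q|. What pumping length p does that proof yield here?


Pumping lemma for regular languages (standard proof):
Take p = |Q|, the number of DFA states.
Any string of length >= |Q| passes through |Q|+1 states while reading its first |Q| symbols,
so by pigeonhole some state repeats, giving the loop that can be pumped.
Here |Q| = 8
Therefore the proof uses p = 8

8


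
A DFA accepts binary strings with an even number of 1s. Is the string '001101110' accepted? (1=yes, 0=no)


DFA has 2 states: q_even (start, accept=yes) and q_odd
Processing string '001101110' character by character:
  Position 0: read '0', 1-count=0 -> q_even (no change)
  Position 1: read '0', 1-count=0 -> q_even (no change)
  Position 2: read '1', 1-count=1 -> q_odd
  Position 3: read '1', 1-count=2 -> q_even
  Position 4: read '0', 1-count=2 -> q_even (no change)
  Position 5: read '1', 1-count=3 -> q_odd
  Position 6: read '1', 1-count=4 -> q_even
  Position 7: read '1', 1-count=5 -> q_odd
  Position 8: read '0', 1-count=5 -> q_odd (no change)
Final state: q_odd, total 1s = 5 (odd); the DFA requires an even count -> reject

0


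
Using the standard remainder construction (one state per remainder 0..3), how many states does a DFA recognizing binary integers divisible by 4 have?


Divisibility by 4 is tracked via the remainder mod 4: 0, 1, ..., 3
The construction assigns one state to each remainder
Number of remainders = 4

4


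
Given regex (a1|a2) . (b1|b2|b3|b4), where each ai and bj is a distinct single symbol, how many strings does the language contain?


First group: 2 alternatives
Second group: 4 alternatives
Concatenation: each choice from group 1 pairs with each from group 2
Total = 2 x 4 = 8

8


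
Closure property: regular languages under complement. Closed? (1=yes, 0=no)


Regular languages are closed under:
- Union (DFA product construction)
- Intersection (DFA product construction)
- Complement (swap accept/reject states)
- Concatenation (NFA construction)
- Kleene star (NFA construction)
complement is in this list
Therefore: closed

1


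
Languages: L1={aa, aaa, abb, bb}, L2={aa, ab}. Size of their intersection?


L1 = {aa, aaa, abb, bb}
L2 = {aa, ab}
Checking each string in L1 against L2:
  'aa': in L2? Yes
  'aaa': in L2? No
  'abb': in L2? No
  'bb': in L2? No
Intersection = {aa}
|L1 ∩ L2| = 1

1


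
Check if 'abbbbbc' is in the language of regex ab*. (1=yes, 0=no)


Pattern: ab*
String: 'abbbbbc'
Pattern requires: exactly one 'a' followed by zero or more 'b's
First char is 'a' -> OK
Rest 'bbbbbc': all b's? No
Result: 0

0


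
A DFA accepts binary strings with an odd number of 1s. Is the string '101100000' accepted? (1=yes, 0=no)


DFA has 2 states: q_even (start, accept=no) and q_odd
Processing string '101100000' character by character:
  Position 0: read '1', 1-count=1 -> q_odd
  Position 1: read '0', 1-count=1 -> q_odd (no change)
  Position 2: read '1', 1-count=2 -> q_even
  Position 3: read '1', 1-count=3 -> q_odd
  Position 4: read '0', 1-count=3 -> q_odd (no change)
  Position 5: read '0', 1-count=3 -> q_odd (no change)
  Position 6: read '0', 1-count=3 -> q_odd (no change)
  Position 7: read '0', 1-count=3 -> q_odd (no change)
  Position 8: read '0', 1-count=3 -> q_odd (no change)
Final state: q_odd, total 1s = 3 (odd); the DFA requires an odd count -> accept

1


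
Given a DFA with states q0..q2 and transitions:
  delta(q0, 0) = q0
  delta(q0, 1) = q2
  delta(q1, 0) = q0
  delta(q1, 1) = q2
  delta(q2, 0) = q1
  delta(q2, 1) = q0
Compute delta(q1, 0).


Looking up transition function:
delta(q1, 0) in the table
Row: q1, Column: 0
Result: q0

q0


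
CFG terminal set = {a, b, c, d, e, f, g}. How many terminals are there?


Terminal symbols: a, b, c, d, e, f, g
Counting each: a (#1), b (#2), c (#3), d (#4), e (#5), f (#6), g (#7)
Total = 7

7


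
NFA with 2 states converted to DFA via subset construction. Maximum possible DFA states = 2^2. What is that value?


NFA has 2 states
Subset construction: each DFA state = subset of NFA states
Maximum subsets = 2^2
2^2 = 4

4


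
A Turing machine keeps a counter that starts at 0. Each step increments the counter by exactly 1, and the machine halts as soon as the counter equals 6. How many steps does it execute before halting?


Counter starts at 0. Counting sequence:
  Step 1: counter = 1
  Step 2: counter = 2
  Step 3: counter = 3
  Step 4: counter = 4
  Step 5: counter = 5
  Step 6: counter = 6
Counter reached 6 -> halt
Total steps = 6

6


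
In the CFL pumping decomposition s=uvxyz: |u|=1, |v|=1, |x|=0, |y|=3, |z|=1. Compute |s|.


|s| = |u| + |v| + |x| + |y| + |z|
= 1 + 1 + 0 + 3 + 1
= 2 + 0 + 4
= 2 + 4
= 6

6


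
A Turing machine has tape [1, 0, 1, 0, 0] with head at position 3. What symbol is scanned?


Tape: [1, 0, 1, 0, 0]
Positions: 0 1 2 3 4
Values:    1 0 1 0 0
Head at position 3
tape[3] = 0

0


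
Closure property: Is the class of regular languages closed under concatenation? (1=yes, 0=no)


Regular languages are closed under all standard operations:
- Union: Yes (product construction)
- Intersection: Yes (product construction)
- Complement: Yes (swap accept/reject)
- Concatenation: Yes (NFA construction)
Operation: concatenation -> Closed

1


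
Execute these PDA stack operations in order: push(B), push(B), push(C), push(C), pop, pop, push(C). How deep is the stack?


Tracing stack operations:
  push(B) -> stack = [B], depth=1
  push(B) -> stack = [B,B], depth=2
  push(C) -> stack = [B,B,C], depth=3
  push(C) -> stack = [B,B,C,C], depth=4
  pop -> removed C, stack = [B,B,C], depth=3
  pop -> removed C, stack = [B,B], depth=2
  push(C) -> stack = [B,B,C], depth=3
Final depth = 3

3


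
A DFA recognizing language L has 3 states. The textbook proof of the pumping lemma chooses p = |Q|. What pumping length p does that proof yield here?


Pumping lemma for regular languages (standard proof):
Take p = |Q|, the number of DFA states.
Any string of length >= |Q| passes through |Q|+1 states while reading its first |Q| symbols,
so by pigeonhole some state repeats, giving the loop that can be pumped.
Here |Q| = 3
Therefore the proof uses p = 3

3


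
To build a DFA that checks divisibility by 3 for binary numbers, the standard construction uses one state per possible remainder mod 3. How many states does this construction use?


Divisibility by 3 is tracked via the remainder mod 3: 0, 1, ..., 2
The construction assigns one state to each remainder
Number of remainders = 3

3


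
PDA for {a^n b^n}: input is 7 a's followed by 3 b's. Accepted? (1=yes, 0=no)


Language requires equal numbers of a's and b's
PDA pushes for each 'a', pops for each 'b'
Number of a's = 7
Number of b's = 3
7 != 3 -> Reject

0


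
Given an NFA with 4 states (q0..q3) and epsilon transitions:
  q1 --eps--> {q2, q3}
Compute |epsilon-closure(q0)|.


Starting from q0
Initialize closure = {q0}
q0 has no outgoing epsilon transitions -> nothing to add
Final closure: {q0}
Size = 1

1


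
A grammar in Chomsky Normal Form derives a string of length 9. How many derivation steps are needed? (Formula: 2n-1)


Chomsky Normal Form derivation:
String length n = 9
Each step either:
  - Splits a nonterminal into two (n-1 such steps)
  - Converts a nonterminal to terminal (n such steps)
Total = (n-1) + n = 2n - 1
= 2(9) - 1
= 18 - 1
= 17

17


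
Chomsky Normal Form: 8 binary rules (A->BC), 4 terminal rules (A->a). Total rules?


CNF allows two rule forms:
  A -> BC (binary): 8 rules
  A -> a (terminal): 4 rules
Total = 8 + 4 = 12

12


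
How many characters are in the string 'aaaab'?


String: 'aaaab'
Counting characters:
  'a' appears 4 time(s)
  'b' appears 1 time(s)
Total length = 4 + 1 = 5

5


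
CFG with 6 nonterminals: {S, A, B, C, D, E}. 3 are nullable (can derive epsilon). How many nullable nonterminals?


Nonterminals: {S, A, B, C, D, E}
A nonterminal is nullable if it can derive epsilon
Counting nullable nonterminals: 3
Total nullable = 3

3


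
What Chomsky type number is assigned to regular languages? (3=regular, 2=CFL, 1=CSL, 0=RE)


Chomsky hierarchy levels:
  Type 3: Regular (DFA/NFA/regex)
  Type 2: Context-free (PDA)
  Type 1: Context-sensitive
  Type 0: Recursively enumerable (TM)
'regular' corresponds to Type 3

3


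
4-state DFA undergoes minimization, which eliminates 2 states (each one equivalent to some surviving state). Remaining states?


Original DFA: 4 states
Redundant states removed: 2
Minimized states = original - removed
= 4 - 2
= 2

2


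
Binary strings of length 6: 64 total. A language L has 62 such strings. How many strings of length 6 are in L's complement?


Alphabet: {0,1}
String length: 6
Total strings of length 6 = 2^6 = 64
Strings in L = 62
Complement = total - |L|
= 64 - 62
= 2

2


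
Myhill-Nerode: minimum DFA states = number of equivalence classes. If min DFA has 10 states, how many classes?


Myhill-Nerode theorem:
Number of equivalence classes = number of states in minimal DFA
Minimal DFA states = 10
Therefore equivalence classes = 10

10


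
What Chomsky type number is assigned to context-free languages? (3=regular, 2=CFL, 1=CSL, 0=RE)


Chomsky hierarchy levels:
  Type 3: Regular (DFA/NFA/regex)
  Type 2: Context-free (PDA)
  Type 1: Context-sensitive
  Type 0: Recursively enumerable (TM)
'context-free' corresponds to Type 2

2


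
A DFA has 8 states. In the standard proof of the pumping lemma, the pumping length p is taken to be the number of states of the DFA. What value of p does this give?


Pumping lemma for regular languages (standard proof):
Take p = |Q|, the number of DFA states.
Any string of length >= |Q| passes through |Q|+1 states while reading its first |Q| symbols,
so by pigeonhole some state repeats, giving the loop that can be pumped.
Here |Q| = 8
Therefore the proof uses p = 8

8


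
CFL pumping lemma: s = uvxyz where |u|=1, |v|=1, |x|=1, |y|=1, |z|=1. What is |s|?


|s| = |u| + |v| + |x| + |y| + |z|
= 1 + 1 + 1 + 1 + 1
= 2 + 1 + 2
= 3 + 2
= 5

5


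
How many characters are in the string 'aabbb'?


String: 'aabbb'
Counting characters:
  'a' appears 2 time(s)
  'b' appears 3 time(s)
Total length = 2 + 3 = 5

5


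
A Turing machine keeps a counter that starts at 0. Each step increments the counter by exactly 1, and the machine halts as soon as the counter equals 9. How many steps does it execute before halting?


Counter starts at 0. Counting sequence:
  Step 1: counter = 1
  Step 2: counter = 2
  Step 3: counter = 3
  Step 4: counter = 4
  Step 5: counter = 5
  Step 6: counter = 6
  ...
  Step 9: counter = 9
Counter reached 9 -> halt
Total steps = 9

9


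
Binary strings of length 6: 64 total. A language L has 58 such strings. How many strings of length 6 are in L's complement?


Alphabet: {0,1}
String length: 6
Total strings of length 6 = 2^6 = 64
Strings in L = 58
Complement = total - |L|
= 64 - 58
= 6

6


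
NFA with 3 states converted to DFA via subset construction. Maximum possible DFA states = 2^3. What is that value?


NFA has 3 states
Subset construction: each DFA state = subset of NFA states
Maximum subsets = 2^3
2^3 = 8

8


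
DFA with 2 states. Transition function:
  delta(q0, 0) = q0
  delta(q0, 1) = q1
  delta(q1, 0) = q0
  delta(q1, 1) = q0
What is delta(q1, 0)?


Looking up transition function:
delta(q1, 0) in the table
Row: q1, Column: 0
Result: q0

q0


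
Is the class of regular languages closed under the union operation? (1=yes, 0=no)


Regular languages are closed under:
- Union (DFA product construction)
- Intersection (DFA product construction)
- Complement (swap accept/reject states)
- Concatenation (NFA construction)
- Kleene star (NFA construction)
union is in this list
Therefore: closed

1


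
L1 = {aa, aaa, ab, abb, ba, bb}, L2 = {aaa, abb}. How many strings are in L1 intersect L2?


L1 = {aa, aaa, ab, abb, ba, bb}
L2 = {aaa, abb}
Checking each string in L1 against L2:
  'aa': in L2? No
  'aaa': in L2? Yes
  'ab': in L2? No
  'abb': in L2? Yes
  'ba': in L2? No
  'bb': in L2? No
Intersection = {aaa, abb}
|L1 ∩ L2| = 2

2


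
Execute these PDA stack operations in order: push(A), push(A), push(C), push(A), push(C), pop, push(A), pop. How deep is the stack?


Tracing stack operations:
  push(A) -> stack = [A], depth=1
  push(A) -> stack = [A,A], depth=2
  push(C) -> stack = [A,A,C], depth=3
  push(A) -> stack = [A,A,C,A], depth=4
  push(C) -> stack = [A,A,C,A,C], depth=5
  pop -> removed C, stack = [A,A,C,A], depth=4
  push(A) -> stack = [A,A,C,A,A], depth=5
  pop -> removed A, stack = [A,A,C,A], depth=4
Final depth = 4

4


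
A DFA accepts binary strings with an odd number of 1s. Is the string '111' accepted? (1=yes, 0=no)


DFA has 2 states: q_even (start, accept=no) and q_odd
Processing string '111' character by character:
  Position 0: read '1', 1-count=1 -> q_odd
  Position 1: read '1', 1-count=2 -> q_even
  Position 2: read '1', 1-count=3 -> q_odd
Final state: q_odd, total 1s = 3 (odd); the DFA requires an odd count -> accept

1


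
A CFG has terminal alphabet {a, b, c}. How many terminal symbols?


Terminal symbols: a, b, c
Counting each: a (#1), b (#2), c (#3)
Total = 3

3


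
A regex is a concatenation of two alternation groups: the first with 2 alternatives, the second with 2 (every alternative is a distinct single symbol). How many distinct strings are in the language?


First group: 2 alternatives
Second group: 2 alternatives
Concatenation: each choice from group 1 pairs with each from group 2
Total = 2 x 2 = 4

4


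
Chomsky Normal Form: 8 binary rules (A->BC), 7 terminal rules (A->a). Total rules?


CNF allows two rule forms:
  A -> BC (binary): 8 rules
  A -> a (terminal): 7 rules
Total = 8 + 7 = 15

15


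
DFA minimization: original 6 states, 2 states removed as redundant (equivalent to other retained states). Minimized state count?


Original DFA: 6 states
Redundant states removed: 2
Minimized states = original - removed
= 6 - 2
= 4

4


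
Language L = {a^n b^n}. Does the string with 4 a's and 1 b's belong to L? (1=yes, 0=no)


Language requires equal numbers of a's and b's
PDA pushes for each 'a', pops for each 'b'
Number of a's = 4
Number of b's = 1
4 != 1 -> Reject

0


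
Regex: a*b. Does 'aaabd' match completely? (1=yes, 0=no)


Pattern: a*b
String: 'aaabd'
Pattern requires: zero or more 'a's followed by exactly one 'b'
Found 3 leading 'a's
Remaining: 'bd'
Remaining is not 'b' -> no match
Result: 0

0


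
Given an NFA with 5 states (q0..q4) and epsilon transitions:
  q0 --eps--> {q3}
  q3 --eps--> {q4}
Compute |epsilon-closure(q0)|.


Starting from q0
Initialize closure = {q0}
Follow epsilon from q0 -> add q3
Follow epsilon from q3 -> add q4
Final closure: {q0, q3, q4}
Size = 3

3


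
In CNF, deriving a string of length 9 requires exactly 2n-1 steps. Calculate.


Chomsky Normal Form derivation:
String length n = 9
Each step either:
  - Splits a nonterminal into two (n-1 such steps)
  - Converts a nonterminal to terminal (n such steps)
Total = (n-1) + n = 2n - 1
= 2(9) - 1
= 18 - 1
= 17

17


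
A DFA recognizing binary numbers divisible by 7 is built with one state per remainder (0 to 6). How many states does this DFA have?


Divisibility by 7 is tracked via the remainder mod 7: 0, 1, ..., 6
The construction assigns one state to each remainder
Number of remainders = 7

7


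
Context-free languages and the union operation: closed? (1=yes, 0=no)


CFL closure properties:
  Closed under: union, concatenation, Kleene star
  NOT closed under: intersection, complement
Operation 'union' is in closed list -> Yes (closed)

1


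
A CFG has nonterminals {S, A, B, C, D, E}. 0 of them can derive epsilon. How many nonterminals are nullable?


Nonterminals: {S, A, B, C, D, E}
A nonterminal is nullable if it can derive epsilon
Counting nullable nonterminals: 0
Total nullable = 0

0


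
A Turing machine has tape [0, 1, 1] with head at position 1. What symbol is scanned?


Tape: [0, 1, 1]
Positions: 0 1 2
Values:    0 1 1
Head at position 1
tape[1] = 1

1


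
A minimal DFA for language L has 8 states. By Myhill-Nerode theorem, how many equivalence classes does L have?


Myhill-Nerode theorem:
Number of equivalence classes = number of states in minimal DFA
Minimal DFA states = 8
Therefore equivalence classes = 8

8


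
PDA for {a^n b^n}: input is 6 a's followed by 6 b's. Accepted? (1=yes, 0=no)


Language requires equal numbers of a's and b's
PDA pushes for each 'a', pops for each 'b'
Number of a's = 6
Number of b's = 6
6 == 6 -> Accept

1


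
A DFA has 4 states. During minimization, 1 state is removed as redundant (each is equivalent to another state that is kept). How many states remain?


Original DFA: 4 states
Redundant states removed: 1
Minimized states = original - removed
= 4 - 1
= 3

3


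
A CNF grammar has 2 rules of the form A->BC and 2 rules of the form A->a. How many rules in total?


CNF allows two rule forms:
  A -> BC (binary): 2 rules
  A -> a (terminal): 2 rules
Total = 2 + 2 = 4

4


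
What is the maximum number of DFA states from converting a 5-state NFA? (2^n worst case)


NFA has 5 states
Subset construction: each DFA state = subset of NFA states
Maximum subsets = 2^5
2^5 = 32

32


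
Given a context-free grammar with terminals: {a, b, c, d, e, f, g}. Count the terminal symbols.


Terminal symbols: a, b, c, d, e, f, g
Counting each: a (#1), b (#2), c (#3), d (#4), e (#5), f (#6), g (#7)
Total = 7

7


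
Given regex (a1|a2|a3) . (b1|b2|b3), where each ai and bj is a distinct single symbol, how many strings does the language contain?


First group: 3 alternatives
Second group: 3 alternatives
Concatenation: each choice from group 1 pairs with each from group 2
Total = 3 x 3 = 9

9


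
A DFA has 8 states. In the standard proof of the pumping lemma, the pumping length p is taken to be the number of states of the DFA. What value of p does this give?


Pumping lemma for regular languages (standard proof):
Take p = |Q|, the number of DFA states.
Any string of length >= |Q| passes through |Q|+1 states while reading its first |Q| symbols,
so by pigeonhole some state repeats, giving the loop that can be pumped.
Here |Q| = 8
Therefore the proof uses p = 8

8


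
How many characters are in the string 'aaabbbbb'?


String: 'aaabbbbb'
Counting characters:
  'a' appears 3 time(s)
  'b' appears 5 time(s)
Total length = 3 + 5 = 8

8


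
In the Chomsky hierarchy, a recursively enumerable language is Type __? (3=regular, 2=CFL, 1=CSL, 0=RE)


Chomsky hierarchy levels:
  Type 3: Regular (DFA/NFA/regex)
  Type 2: Context-free (PDA)
  Type 1: Context-sensitive
  Type 0: Recursively enumerable (TM)
'recursively enumerable' corresponds to Type 0

0


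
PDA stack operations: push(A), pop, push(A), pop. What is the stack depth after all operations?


Tracing stack operations:
  push(A) -> stack = [A], depth=1
  pop -> removed A, stack = [], depth=0
  push(A) -> stack = [A], depth=1
  pop -> removed A, stack = [], depth=0
Final depth = 0

0
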